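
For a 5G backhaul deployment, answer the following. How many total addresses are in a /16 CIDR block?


Given: CIDR prefix /16
Host bits = 32 - 16 = 16
Total addresses = 2^16 = 65536

65536


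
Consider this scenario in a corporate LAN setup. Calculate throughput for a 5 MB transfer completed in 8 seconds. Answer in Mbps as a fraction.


Given: file = 5 MB, time = 8 s
File in Mb = 5 * 8 = 40 Mb
Throughput = 40 / 8 Mbps
Throughput = 5 Mbps

5


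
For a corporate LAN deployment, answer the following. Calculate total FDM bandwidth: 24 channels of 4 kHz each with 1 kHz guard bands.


Given: 24 channels, 4 kHz each, guard = 1 kHz
Channel bandwidth = 24 * 4 = 96 kHz
Guard bands = 23 gaps * 1 kHz = 23 kHz
Total = 96 + 23 = 119 kHz

119


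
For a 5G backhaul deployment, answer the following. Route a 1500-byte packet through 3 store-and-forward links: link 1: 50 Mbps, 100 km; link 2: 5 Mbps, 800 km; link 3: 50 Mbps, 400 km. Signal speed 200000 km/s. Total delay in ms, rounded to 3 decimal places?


Packet = 1500 bytes = 12000 bits. Store-and-forward: sum (t_trans + t_prop) per link.
Link 1: t_trans = 12000/(50*10^6) s = 0.2400 ms; t_prop = 100/200000 s = 0.5000 ms; subtotal = 0.7400 ms
Link 2: t_trans = 12000/(5*10^6) s = 2.4000 ms; t_prop = 800/200000 s = 4.0000 ms; subtotal = 6.4000 ms
Link 3: t_trans = 12000/(50*10^6) s = 0.2400 ms; t_prop = 400/200000 s = 2.0000 ms; subtotal = 2.2400 ms
End-to-end = 0.7400 + 6.4000 + 2.2400 = 9.3800 ms -> 9.380 ms (3 dp)

9.380


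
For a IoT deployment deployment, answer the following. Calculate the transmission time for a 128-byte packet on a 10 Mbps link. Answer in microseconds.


Given: packet = 128 bytes, bandwidth = 10 Mbps
Packet in bits = 128 * 8 = 1024 bits
Bandwidth = 10 * 10^6 = 10000000 bps
Time = 1024 / 10000000 seconds
Time in us = 1024 * 10^6 / 10000000 = 102.4

102.4


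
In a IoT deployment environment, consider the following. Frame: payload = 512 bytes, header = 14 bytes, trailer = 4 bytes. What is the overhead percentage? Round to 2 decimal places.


Given: payload = 512 B, header = 14 B, trailer = 4 B
Overhead bytes = header + trailer = 14 + 4 = 18
Total frame = payload + overhead = 512 + 18 = 530
Overhead % = 18 / 530 * 100 = 3.3962% -> 3.40% (2 dp)

3.40


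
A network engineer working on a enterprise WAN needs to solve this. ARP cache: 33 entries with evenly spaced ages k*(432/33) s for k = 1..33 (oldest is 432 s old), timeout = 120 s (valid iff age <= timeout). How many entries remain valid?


Ages are k * 432/33 s for k = 1..33 (spacing = 13.0909 s).
Entry k is valid iff k * 432/33 <= 120 iff k <= 33 * 120 / 432 = 9.1667
n_valid = floor(9.1667) = 9
(n_stale = 33 - 9 = 24)

9


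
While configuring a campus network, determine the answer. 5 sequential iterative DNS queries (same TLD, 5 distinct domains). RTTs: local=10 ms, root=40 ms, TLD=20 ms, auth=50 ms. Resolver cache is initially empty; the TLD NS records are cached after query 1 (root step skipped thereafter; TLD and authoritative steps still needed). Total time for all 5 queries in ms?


Lookup 1 (cold cache): local + root + TLD + auth = 10 + 40 + 20 + 50 = 120 ms
Lookups 2..5 (TLD NS cached -> skip root; new domain -> still ask TLD and auth): local + TLD + auth = 10 + 20 + 50 = 80 ms each
Remaining 4 lookups: 4 * 80 = 320 ms
Total = 120 + 320 = 440 ms

440


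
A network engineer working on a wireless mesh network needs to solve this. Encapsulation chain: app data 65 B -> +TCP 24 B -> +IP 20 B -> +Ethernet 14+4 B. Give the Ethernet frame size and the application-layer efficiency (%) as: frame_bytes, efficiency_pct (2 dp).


TCP segment = 65 + 24 = 89 B
IP packet = 89 + 20 = 109 B
Ethernet frame = 109 + 14 + 4 = 127 B
Efficiency = app / frame = 65 / 127 = 0.511811 = 51.1811% -> 51.18% (2 dp)

127, 51.18


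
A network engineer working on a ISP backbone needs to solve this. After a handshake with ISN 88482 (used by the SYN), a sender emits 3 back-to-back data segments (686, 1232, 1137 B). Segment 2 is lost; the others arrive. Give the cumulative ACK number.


SYN uses sequence number 88482; first data byte = ISN + 1 = 88483.
Segment 1: SEQ = 88483, len = 686 B, covers [88483, 89168]
Segment 2: SEQ = 89169, len = 1232 B, covers [89169, 90400] [LOST]
Segment 3: SEQ = 90401, len = 1137 B, covers [90401, 91537]
In-order data received: bytes [88483, 89168] (segments 1..1).
Segment 2 missing -> gap begins at byte 89169; later segments buffered out of order.
Cumulative ACK = next expected in-order byte = 88483 + 686 = 89169

89169


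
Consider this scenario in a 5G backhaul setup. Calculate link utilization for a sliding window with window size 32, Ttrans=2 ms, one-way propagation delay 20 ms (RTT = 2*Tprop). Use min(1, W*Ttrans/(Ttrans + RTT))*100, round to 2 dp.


Given: W = 32, Ttrans = 2 ms, RTT = 40 ms (= 2 * Tprop, Tprop = 20 ms)
Cycle time = Ttrans + RTT = 2 + 40 = 42 ms (first packet sent until its ACK returns)
W * Ttrans = 32 * 2 = 64 ms of sending per cycle
W * Ttrans / (Ttrans + RTT) = 64 / 42 = 1.523810
U = min(1, 1.523810) = 1.000000
U% = 100.00%

100.00


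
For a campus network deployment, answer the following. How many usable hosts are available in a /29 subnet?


Given: subnet mask /29
Host bits = 32 - 29 = 3
Total addresses = 2^3 = 8
Usable hosts = 8 - 2 (network + broadcast) = 6

6


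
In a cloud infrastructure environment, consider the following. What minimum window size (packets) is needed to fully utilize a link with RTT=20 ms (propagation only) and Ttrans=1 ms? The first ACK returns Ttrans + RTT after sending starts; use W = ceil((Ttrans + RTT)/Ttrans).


Given: Ttrans = 1 ms, RTT = 20 ms (= 2 * Tprop, Tprop = 10 ms)
Time until first ACK returns = Ttrans + RTT = 1 + 20 = 21 ms
Need W * Ttrans >= Ttrans + RTT  ->  W >= (Ttrans + RTT) / Ttrans
(Ttrans + RTT) / Ttrans = 21 / 1 = 21
W_min = ceil(21) = 21

21


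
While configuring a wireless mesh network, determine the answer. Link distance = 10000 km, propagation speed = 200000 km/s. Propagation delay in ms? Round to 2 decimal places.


Given: distance = 10000 km, speed = 200000 km/s
Delay = distance / speed = 10000 / 200000 seconds
Delay in ms = 10000 * 1000 / 200000
Delay = 50.0000 ms
Rounded to 2 dp = 50.00 ms

50.00


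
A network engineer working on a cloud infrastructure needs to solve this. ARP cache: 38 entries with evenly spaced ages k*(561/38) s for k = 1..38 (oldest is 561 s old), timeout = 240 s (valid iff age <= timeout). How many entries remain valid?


Ages are k * 561/38 s for k = 1..38 (spacing = 14.7632 s).
Entry k is valid iff k * 561/38 <= 240 iff k <= 38 * 240 / 561 = 16.2567
n_valid = floor(16.2567) = 16
(n_stale = 38 - 16 = 22)

16


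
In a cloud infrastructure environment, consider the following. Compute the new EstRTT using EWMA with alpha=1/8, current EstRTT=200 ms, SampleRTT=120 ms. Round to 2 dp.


Given: EstRTT = 200 ms, SampleRTT = 120 ms, alpha = 1/8
New EstRTT = (1 - alpha) * EstRTT + alpha * SampleRTT
(7/8) * 200 = 175
(1/8) * 120 = 15
New EstRTT = 175 + 15 = 190 ms -> 190.00 ms (2 dp)

190.00


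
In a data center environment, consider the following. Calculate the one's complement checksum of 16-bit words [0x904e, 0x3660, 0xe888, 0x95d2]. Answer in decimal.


Given words: [0x904e, 0x3660, 0xe888, 0x95d2]
Step 1: Sum all words
Raw sum = 36942 + 13920 + 59528 + 38354 = 148744
Step 2: Fold carry: (17672 + 2) = 17674
One's complement = ~17674 & 0xFFFF = 47861

47861


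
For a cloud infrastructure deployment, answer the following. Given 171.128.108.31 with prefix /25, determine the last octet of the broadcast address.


Given: IP = 171.128.108.31, prefix = /25
Host bits = 32 - 25 = 7
Network last octet = 31 AND mask = 0
Host part size = 2^7 - 1 = 127
Broadcast last octet = 0 OR 127 = 127

127


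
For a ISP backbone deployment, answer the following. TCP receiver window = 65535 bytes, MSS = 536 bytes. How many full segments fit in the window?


Given: RWND = 65535 bytes, MSS = 536 bytes
Full segments = floor(RWND / MSS)
Full segments = floor(65535 / 536)
Full segments = floor(122.2668) = 122

122


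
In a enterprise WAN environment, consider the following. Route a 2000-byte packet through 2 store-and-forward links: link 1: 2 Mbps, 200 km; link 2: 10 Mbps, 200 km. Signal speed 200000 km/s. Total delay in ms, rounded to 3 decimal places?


Packet = 2000 bytes = 16000 bits. Store-and-forward: sum (t_trans + t_prop) per link.
Link 1: t_trans = 16000/(2*10^6) s = 8.0000 ms; t_prop = 200/200000 s = 1.0000 ms; subtotal = 9.0000 ms
Link 2: t_trans = 16000/(10*10^6) s = 1.6000 ms; t_prop = 200/200000 s = 1.0000 ms; subtotal = 2.6000 ms
End-to-end = 9.0000 + 2.6000 = 11.6000 ms -> 11.600 ms (3 dp)

11.600


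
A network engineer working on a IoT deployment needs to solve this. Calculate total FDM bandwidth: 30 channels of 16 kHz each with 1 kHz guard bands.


Given: 30 channels, 16 kHz each, guard = 1 kHz
Channel bandwidth = 30 * 16 = 480 kHz
Guard bands = 29 gaps * 1 kHz = 29 kHz
Total = 480 + 29 = 509 kHz

509


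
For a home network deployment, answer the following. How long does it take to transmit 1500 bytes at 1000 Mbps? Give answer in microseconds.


Given: packet = 1500 bytes, bandwidth = 1000 Mbps
Packet in bits = 1500 * 8 = 12000 bits
Bandwidth = 1000 * 10^6 = 1000000000 bps
Time = 12000 / 1000000000 seconds
Time in us = 12000 * 10^6 / 1000000000 = 12

12


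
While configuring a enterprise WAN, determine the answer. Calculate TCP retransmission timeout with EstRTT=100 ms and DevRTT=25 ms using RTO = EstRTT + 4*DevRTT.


Given: EstRTT = 100 ms, DevRTT = 25 ms
Timeout = EstRTT + 4 * DevRTT
4 * DevRTT = 4 * 25 = 100
Timeout = 100 + 100 = 200 ms

200


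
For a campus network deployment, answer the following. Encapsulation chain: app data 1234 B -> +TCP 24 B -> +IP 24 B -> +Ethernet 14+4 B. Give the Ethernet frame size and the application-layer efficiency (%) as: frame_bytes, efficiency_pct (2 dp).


TCP segment = 1234 + 24 = 1258 B
IP packet = 1258 + 24 = 1282 B
Ethernet frame = 1282 + 14 + 4 = 1300 B
Efficiency = app / frame = 1234 / 1300 = 0.949231 = 94.9231% -> 94.92% (2 dp)

1300, 94.92


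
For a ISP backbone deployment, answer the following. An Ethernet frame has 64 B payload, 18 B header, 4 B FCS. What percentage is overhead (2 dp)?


Given: payload = 64 B, header = 18 B, trailer = 4 B
Overhead bytes = header + trailer = 18 + 4 = 22
Total frame = payload + overhead = 64 + 22 = 86
Overhead % = 22 / 86 * 100 = 25.5814% -> 25.58% (2 dp)

25.58


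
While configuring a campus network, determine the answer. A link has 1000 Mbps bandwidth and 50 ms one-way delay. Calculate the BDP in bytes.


Given: bandwidth = 1000 Mbps, delay = 50 ms
BDP in bits = 1000 * 10^6 * 50 / 1000
BDP in bits = 50000000
BDP in bytes = 50000000 / 8 = 6250000

6250000


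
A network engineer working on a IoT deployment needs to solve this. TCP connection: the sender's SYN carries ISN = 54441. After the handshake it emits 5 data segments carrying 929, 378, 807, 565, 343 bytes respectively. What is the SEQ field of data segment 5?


The SYN occupies sequence number ISN = 54441, so the first data byte is ISN + 1 = 54442.
SEQ of data segment i = (ISN + 1) + sum of payload sizes of segments 1..i-1.
Segment 1: SEQ = 54442, payload = 929 bytes
Segment 2: SEQ = 55371, payload = 378 bytes
Segment 3: SEQ = 55749, payload = 807 bytes
Segment 4: SEQ = 56556, payload = 565 bytes
Segment 5: SEQ = 57121, payload = 343 bytes
SEQ of segment 5 = 54442 + 929 + 378 + 807 + 565 = 57121

57121


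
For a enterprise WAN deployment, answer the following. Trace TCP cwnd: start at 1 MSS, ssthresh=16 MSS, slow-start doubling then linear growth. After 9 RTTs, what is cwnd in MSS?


RTT 0: cwnd = 1 MSS (initial)
RTT 1: cwnd = 2 MSS (slow start, doubled)
RTT 2: cwnd = 4 MSS (slow start, doubled)
RTT 3: cwnd = 8 MSS (slow start, doubled)
RTT 4: cwnd = 16 MSS (slow start, doubled)
RTT 5: cwnd = 17 MSS (congestion avoidance, +1)
RTT 6: cwnd = 18 MSS (congestion avoidance, +1)
RTT 7: cwnd = 19 MSS (congestion avoidance, +1)
RTT 8: cwnd = 20 MSS (congestion avoidance, +1)
RTT 9: cwnd = 21 MSS (congestion avoidance, +1)

21


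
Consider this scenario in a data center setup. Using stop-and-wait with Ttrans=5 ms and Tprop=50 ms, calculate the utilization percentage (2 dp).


Given: Ttrans = 5 ms, Tprop = 50 ms
RTT = 2 * Tprop = 2 * 50 = 100 ms
U = Ttrans / (Ttrans + RTT)
U = 5 / (5 + 100)
U = 5 / 105 = 0.047619
U% = 4.76%

4.76


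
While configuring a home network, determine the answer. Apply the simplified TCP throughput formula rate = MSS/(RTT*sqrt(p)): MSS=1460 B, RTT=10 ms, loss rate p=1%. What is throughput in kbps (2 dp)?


Given: MSS = 1460 bytes, RTT = 10 ms, loss = 1%
RTT in seconds = 10 / 1000 = 0.01
Loss rate = 1% = 0.01
sqrt(loss) = sqrt(0.01) = 0.1
Throughput (bytes/s) = 1460 / (0.01 * 0.1) = 1460000.0000
Throughput (kbps) = 1460000.0000 * 8 / 1000 = 11680.000000 -> 11680.00 kbps (2 dp)

11680.00


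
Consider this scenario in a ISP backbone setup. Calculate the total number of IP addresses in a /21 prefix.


Given: CIDR prefix /21
Host bits = 32 - 21 = 11
Total addresses = 2^11 = 2048

2048


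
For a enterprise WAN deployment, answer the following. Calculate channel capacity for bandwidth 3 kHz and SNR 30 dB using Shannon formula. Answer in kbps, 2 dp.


Given: B = 3 kHz, SNR = 30 dB
SNR linear = 10^(30/10) = 1000
1 + SNR = 1001
log2(1001) = 9.9672262588
C = 3 * 1000 * 9.9672262588 = 29901.6788 bps
C = 29.901679 kbps -> 29.90 kbps (2 dp)

29.90


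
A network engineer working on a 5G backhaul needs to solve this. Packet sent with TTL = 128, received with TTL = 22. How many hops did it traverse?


Given: initial TTL = 128, received TTL = 22
Hops = initial TTL - received TTL
Hops = 128 - 22 = 106

106


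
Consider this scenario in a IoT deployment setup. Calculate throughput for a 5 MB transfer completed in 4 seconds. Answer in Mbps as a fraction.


Given: file = 5 MB, time = 4 s
File in Mb = 5 * 8 = 40 Mb
Throughput = 40 / 4 Mbps
Throughput = 10 Mbps

10


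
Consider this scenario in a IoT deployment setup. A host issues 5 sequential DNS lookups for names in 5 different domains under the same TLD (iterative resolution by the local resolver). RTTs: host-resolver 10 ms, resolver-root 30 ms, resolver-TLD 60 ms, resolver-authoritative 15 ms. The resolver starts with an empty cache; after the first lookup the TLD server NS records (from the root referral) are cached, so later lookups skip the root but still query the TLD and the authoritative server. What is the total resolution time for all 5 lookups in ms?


Lookup 1 (cold cache): local + root + TLD + auth = 10 + 30 + 60 + 15 = 115 ms
Lookups 2..5 (TLD NS cached -> skip root; new domain -> still ask TLD and auth): local + TLD + auth = 10 + 60 + 15 = 85 ms each
Remaining 4 lookups: 4 * 85 = 340 ms
Total = 115 + 340 = 455 ms

455


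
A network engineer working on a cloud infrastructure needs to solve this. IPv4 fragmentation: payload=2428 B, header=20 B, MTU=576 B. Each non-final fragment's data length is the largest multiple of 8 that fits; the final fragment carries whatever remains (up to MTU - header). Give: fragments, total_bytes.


Max data per non-final fragment = floor((MTU - header)/8)*8 = floor((576 - 20)/8)*8 = floor(556/8)*8 = 552 B
Final fragment needs no 8-byte alignment: it can carry up to MTU - header = 556 B
Non-final fragments needed = ceil((payload - 556) / 552) = ceil(1872/552) = ceil(3.3913) = 4
Number of fragments = 4 + 1 = 5
Fragment sizes (data): 4 * 552 B + 220 B (last, 220 <= 556 OK)
Total bytes sent = payload + n_frags * header = 2428 + 5*20 = 2428 + 100 = 2528 B

5, 2528


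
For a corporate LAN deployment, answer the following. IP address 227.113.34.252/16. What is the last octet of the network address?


Given: IP = 227.113.34.252, prefix = /16
Subnet mask = 255.255.0.0
Last octet of IP: 252
Last octet of mask: 0
Network last octet = 252 AND 0 = 0

0


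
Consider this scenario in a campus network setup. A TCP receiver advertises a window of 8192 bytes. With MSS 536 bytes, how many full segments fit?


Given: RWND = 8192 bytes, MSS = 536 bytes
Full segments = floor(RWND / MSS)
Full segments = floor(8192 / 536)
Full segments = floor(15.2836) = 15

15


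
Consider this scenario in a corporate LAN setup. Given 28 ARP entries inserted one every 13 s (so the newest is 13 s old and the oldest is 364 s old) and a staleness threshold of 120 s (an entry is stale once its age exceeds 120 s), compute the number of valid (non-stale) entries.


Ages are k * 364/28 s for k = 1..28 (spacing = 13.0000 s).
Entry k is valid iff k * 364/28 <= 120 iff k <= 28 * 120 / 364 = 9.2308
n_valid = floor(9.2308) = 9
(n_stale = 28 - 9 = 19)

9


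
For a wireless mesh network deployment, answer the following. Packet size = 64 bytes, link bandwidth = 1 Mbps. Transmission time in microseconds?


Given: packet = 64 bytes, bandwidth = 1 Mbps
Packet in bits = 64 * 8 = 512 bits
Bandwidth = 1 * 10^6 = 1000000 bps
Time = 512 / 1000000 seconds
Time in us = 512 * 10^6 / 1000000 = 512

512


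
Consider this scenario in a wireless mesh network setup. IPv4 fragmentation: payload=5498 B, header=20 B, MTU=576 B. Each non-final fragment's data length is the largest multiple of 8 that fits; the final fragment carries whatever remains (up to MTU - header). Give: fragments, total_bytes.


Max data per non-final fragment = floor((MTU - header)/8)*8 = floor((576 - 20)/8)*8 = floor(556/8)*8 = 552 B
Final fragment needs no 8-byte alignment: it can carry up to MTU - header = 556 B
Non-final fragments needed = ceil((payload - 556) / 552) = ceil(4942/552) = ceil(8.9529) = 9
Number of fragments = 9 + 1 = 10
Fragment sizes (data): 9 * 552 B + 530 B (last, 530 <= 556 OK)
Total bytes sent = payload + n_frags * header = 5498 + 10*20 = 5498 + 200 = 5698 B

10, 5698


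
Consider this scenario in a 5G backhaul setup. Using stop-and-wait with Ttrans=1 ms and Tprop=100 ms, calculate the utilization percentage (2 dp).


Given: Ttrans = 1 ms, Tprop = 100 ms
RTT = 2 * Tprop = 2 * 100 = 200 ms
U = Ttrans / (Ttrans + RTT)
U = 1 / (1 + 200)
U = 1 / 201 = 0.004975
U% = 0.50%

0.50


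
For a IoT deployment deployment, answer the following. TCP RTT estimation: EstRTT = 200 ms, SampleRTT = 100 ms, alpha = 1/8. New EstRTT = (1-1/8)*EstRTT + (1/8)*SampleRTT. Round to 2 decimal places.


Given: EstRTT = 200 ms, SampleRTT = 100 ms, alpha = 1/8
New EstRTT = (1 - alpha) * EstRTT + alpha * SampleRTT
(7/8) * 200 = 175
(1/8) * 100 = 12.5
New EstRTT = 175 + 12.5 = 187.5 ms -> 187.50 ms (2 dp)

187.50


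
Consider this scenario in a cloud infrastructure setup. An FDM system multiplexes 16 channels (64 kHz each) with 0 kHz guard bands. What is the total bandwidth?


Given: 16 channels, 64 kHz each, guard = 0 kHz
Channel bandwidth = 16 * 64 = 1024 kHz
Guard bands = 15 gaps * 0 kHz = 0 kHz
Total = 1024 + 0 = 1024 kHz

1024


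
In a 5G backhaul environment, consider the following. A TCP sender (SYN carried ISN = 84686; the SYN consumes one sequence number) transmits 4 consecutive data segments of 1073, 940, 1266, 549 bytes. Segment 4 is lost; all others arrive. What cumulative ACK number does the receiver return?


SYN uses sequence number 84686; first data byte = ISN + 1 = 84687.
Segment 1: SEQ = 84687, len = 1073 B, covers [84687, 85759]
Segment 2: SEQ = 85760, len = 940 B, covers [85760, 86699]
Segment 3: SEQ = 86700, len = 1266 B, covers [86700, 87965]
Segment 4: SEQ = 87966, len = 549 B, covers [87966, 88514] [LOST]
In-order data received: bytes [84687, 87965] (segments 1..3).
Segment 4 missing -> gap begins at byte 87966.
Cumulative ACK = next expected in-order byte = 84687 + 1073 + 940 + 1266 = 87966

87966


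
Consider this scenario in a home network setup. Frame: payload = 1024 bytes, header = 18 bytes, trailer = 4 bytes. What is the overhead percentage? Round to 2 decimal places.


Given: payload = 1024 B, header = 18 B, trailer = 4 B
Overhead bytes = header + trailer = 18 + 4 = 22
Total frame = payload + overhead = 1024 + 22 = 1046
Overhead % = 22 / 1046 * 100 = 2.1033% -> 2.10% (2 dp)

2.10


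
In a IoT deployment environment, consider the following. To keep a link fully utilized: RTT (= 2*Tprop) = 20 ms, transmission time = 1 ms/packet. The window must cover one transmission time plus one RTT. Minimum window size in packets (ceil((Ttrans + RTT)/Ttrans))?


Given: Ttrans = 1 ms, RTT = 20 ms (= 2 * Tprop, Tprop = 10 ms)
Time until first ACK returns = Ttrans + RTT = 1 + 20 = 21 ms
Need W * Ttrans >= Ttrans + RTT  ->  W >= (Ttrans + RTT) / Ttrans
(Ttrans + RTT) / Ttrans = 21 / 1 = 21
W_min = ceil(21) = 21

21


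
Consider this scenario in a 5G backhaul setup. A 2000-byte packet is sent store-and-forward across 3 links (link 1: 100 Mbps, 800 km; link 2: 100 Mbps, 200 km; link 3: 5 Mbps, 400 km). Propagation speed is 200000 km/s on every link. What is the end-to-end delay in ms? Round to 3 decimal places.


Packet = 2000 bytes = 16000 bits. Store-and-forward: sum (t_trans + t_prop) per link.
Link 1: t_trans = 16000/(100*10^6) s = 0.1600 ms; t_prop = 800/200000 s = 4.0000 ms; subtotal = 4.1600 ms
Link 2: t_trans = 16000/(100*10^6) s = 0.1600 ms; t_prop = 200/200000 s = 1.0000 ms; subtotal = 1.1600 ms
Link 3: t_trans = 16000/(5*10^6) s = 3.2000 ms; t_prop = 400/200000 s = 2.0000 ms; subtotal = 5.2000 ms
End-to-end = 4.1600 + 1.1600 + 5.2000 = 10.5200 ms -> 10.520 ms (3 dp)

10.520


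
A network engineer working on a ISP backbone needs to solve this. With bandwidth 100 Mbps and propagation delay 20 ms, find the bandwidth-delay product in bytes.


Given: bandwidth = 100 Mbps, delay = 20 ms
BDP in bits = 100 * 10^6 * 20 / 1000
BDP in bits = 2000000
BDP in bytes = 2000000 / 8 = 250000

250000


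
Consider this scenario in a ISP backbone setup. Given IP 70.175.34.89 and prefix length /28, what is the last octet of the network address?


Given: IP = 70.175.34.89, prefix = /28
Subnet mask = 255.255.255.240
Last octet of IP: 89
Last octet of mask: 240
Network last octet = 89 AND 240 = 80

80


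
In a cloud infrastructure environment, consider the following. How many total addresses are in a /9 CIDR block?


Given: CIDR prefix /9
Host bits = 32 - 9 = 23
Total addresses = 2^23 = 8388608

8388608


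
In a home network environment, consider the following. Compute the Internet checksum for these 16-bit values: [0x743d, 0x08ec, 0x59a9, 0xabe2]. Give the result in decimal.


Given words: [0x743d, 0x08ec, 0x59a9, 0xabe2]
Step 1: Sum all words
Raw sum = 29757 + 2284 + 22953 + 44002 = 98996
Step 2: Fold carry: (33460 + 1) = 33461
One's complement = ~33461 & 0xFFFF = 32074

32074


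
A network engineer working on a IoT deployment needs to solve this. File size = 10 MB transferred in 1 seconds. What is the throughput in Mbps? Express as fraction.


Given: file = 10 MB, time = 1 s
File in Mb = 10 * 8 = 80 Mb
Throughput = 80 / 1 Mbps
Throughput = 80 Mbps

80


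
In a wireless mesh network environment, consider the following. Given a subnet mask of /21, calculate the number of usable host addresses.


Given: subnet mask /21
Host bits = 32 - 21 = 11
Total addresses = 2^11 = 2048
Usable hosts = 2048 - 2 (network + broadcast) = 2046

2046


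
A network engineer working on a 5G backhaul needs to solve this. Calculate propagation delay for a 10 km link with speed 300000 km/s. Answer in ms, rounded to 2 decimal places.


Given: distance = 10 km, speed = 300000 km/s
Delay = distance / speed = 10 / 300000 seconds
Delay in ms = 10 * 1000 / 300000
Delay = 0.0333 ms
Rounded to 2 dp = 0.03 ms

0.03


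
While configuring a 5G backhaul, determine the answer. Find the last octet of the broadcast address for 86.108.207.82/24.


Given: IP = 86.108.207.82, prefix = /24
Host bits = 32 - 24 = 8
Network last octet = 82 AND mask = 0
Host part size = 2^8 - 1 = 255
Broadcast last octet = 0 OR 255 = 255

255


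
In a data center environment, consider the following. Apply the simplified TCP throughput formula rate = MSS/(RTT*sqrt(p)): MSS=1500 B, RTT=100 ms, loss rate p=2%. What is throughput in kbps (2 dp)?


Given: MSS = 1500 bytes, RTT = 100 ms, loss = 2%
RTT in seconds = 100 / 1000 = 0.1
Loss rate = 2% = 0.02
sqrt(loss) = sqrt(0.02) = 0.141421356237
Throughput (bytes/s) = 1500 / (0.1 * 0.141421356237) = 106066.0172
Throughput (kbps) = 106066.0172 * 8 / 1000 = 848.528137 -> 848.53 kbps (2 dp)

848.53


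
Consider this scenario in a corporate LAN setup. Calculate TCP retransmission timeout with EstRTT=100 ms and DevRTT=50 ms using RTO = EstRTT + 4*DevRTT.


Given: EstRTT = 100 ms, DevRTT = 50 ms
Timeout = EstRTT + 4 * DevRTT
4 * DevRTT = 4 * 50 = 200
Timeout = 100 + 200 = 300 ms

300


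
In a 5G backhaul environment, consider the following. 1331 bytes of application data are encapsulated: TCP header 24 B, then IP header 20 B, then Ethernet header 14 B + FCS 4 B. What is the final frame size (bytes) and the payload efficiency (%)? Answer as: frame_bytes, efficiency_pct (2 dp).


TCP segment = 1331 + 24 = 1355 B
IP packet = 1355 + 20 = 1375 B
Ethernet frame = 1375 + 14 + 4 = 1393 B
Efficiency = app / frame = 1331 / 1393 = 0.955492 = 95.5492% -> 95.55% (2 dp)

1393, 95.55


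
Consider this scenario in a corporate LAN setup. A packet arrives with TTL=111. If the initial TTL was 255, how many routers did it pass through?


Given: initial TTL = 255, received TTL = 111
Hops = initial TTL - received TTL
Hops = 255 - 111 = 144

144


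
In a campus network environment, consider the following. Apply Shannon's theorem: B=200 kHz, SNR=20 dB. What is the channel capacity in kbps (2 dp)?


Given: B = 200 kHz, SNR = 20 dB
SNR linear = 10^(20/10) = 100
1 + SNR = 101
log2(101) = 6.6582114828
C = 200 * 1000 * 6.6582114828 = 1331642.2966 bps
C = 1331.642297 kbps -> 1331.64 kbps (2 dp)

1331.64


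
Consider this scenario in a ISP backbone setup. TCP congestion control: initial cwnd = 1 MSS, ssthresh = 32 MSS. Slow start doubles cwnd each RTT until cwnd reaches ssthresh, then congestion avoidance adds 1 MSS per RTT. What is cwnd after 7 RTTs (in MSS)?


RTT 0: cwnd = 1 MSS (initial)
RTT 1: cwnd = 2 MSS (slow start, doubled)
RTT 2: cwnd = 4 MSS (slow start, doubled)
RTT 3: cwnd = 8 MSS (slow start, doubled)
RTT 4: cwnd = 16 MSS (slow start, doubled)
RTT 5: cwnd = 32 MSS (slow start, doubled)
RTT 6: cwnd = 33 MSS (congestion avoidance, +1)
RTT 7: cwnd = 34 MSS (congestion avoidance, +1)

34


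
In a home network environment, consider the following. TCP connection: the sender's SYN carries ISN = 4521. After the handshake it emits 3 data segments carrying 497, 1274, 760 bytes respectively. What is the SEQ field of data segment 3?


The SYN occupies sequence number ISN = 4521, so the first data byte is ISN + 1 = 4522.
SEQ of data segment i = (ISN + 1) + sum of payload sizes of segments 1..i-1.
Segment 1: SEQ = 4522, payload = 497 bytes
Segment 2: SEQ = 5019, payload = 1274 bytes
Segment 3: SEQ = 6293, payload = 760 bytes
SEQ of segment 3 = 4522 + 497 + 1274 = 6293

6293


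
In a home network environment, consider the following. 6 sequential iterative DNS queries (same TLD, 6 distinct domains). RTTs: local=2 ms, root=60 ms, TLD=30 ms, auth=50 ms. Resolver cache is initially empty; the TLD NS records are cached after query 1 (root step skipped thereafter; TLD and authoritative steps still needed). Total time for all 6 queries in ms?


Lookup 1 (cold cache): local + root + TLD + auth = 2 + 60 + 30 + 50 = 142 ms
Lookups 2..6 (TLD NS cached -> skip root; new domain -> still ask TLD and auth): local + TLD + auth = 2 + 30 + 50 = 82 ms each
Remaining 5 lookups: 5 * 82 = 410 ms
Total = 142 + 410 = 552 ms

552


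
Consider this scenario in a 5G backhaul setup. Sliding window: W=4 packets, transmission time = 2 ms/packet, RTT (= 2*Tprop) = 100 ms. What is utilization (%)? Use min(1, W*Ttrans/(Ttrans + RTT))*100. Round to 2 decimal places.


Given: W = 4, Ttrans = 2 ms, RTT = 100 ms (= 2 * Tprop, Tprop = 50 ms)
Cycle time = Ttrans + RTT = 2 + 100 = 102 ms (first packet sent until its ACK returns)
W * Ttrans = 4 * 2 = 8 ms of sending per cycle
W * Ttrans / (Ttrans + RTT) = 8 / 102 = 0.078431
U = min(1, 0.078431) = 0.078431
U% = 7.84%

7.84


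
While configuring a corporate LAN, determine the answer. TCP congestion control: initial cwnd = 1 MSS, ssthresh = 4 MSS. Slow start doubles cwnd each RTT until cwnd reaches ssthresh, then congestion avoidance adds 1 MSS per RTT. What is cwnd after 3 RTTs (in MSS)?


RTT 0: cwnd = 1 MSS (initial)
RTT 1: cwnd = 2 MSS (slow start, doubled)
RTT 2: cwnd = 4 MSS (slow start, doubled)
RTT 3: cwnd = 5 MSS (congestion avoidance, +1)

5


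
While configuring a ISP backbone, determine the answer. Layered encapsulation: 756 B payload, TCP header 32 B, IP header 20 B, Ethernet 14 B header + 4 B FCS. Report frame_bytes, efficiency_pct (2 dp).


TCP segment = 756 + 32 = 788 B
IP packet = 788 + 20 = 808 B
Ethernet frame = 808 + 14 + 4 = 826 B
Efficiency = app / frame = 756 / 826 = 0.915254 = 91.5254% -> 91.53% (2 dp)

826, 91.53


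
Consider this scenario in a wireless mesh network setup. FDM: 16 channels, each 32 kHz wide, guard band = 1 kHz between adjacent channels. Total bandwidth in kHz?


Given: 16 channels, 32 kHz each, guard = 1 kHz
Channel bandwidth = 16 * 32 = 512 kHz
Guard bands = 15 gaps * 1 kHz = 15 kHz
Total = 512 + 15 = 527 kHz

527


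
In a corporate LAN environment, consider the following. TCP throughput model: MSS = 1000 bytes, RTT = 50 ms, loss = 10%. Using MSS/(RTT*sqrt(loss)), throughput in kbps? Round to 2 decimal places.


Given: MSS = 1000 bytes, RTT = 50 ms, loss = 10%
RTT in seconds = 50 / 1000 = 0.05
Loss rate = 10% = 0.1
sqrt(loss) = sqrt(0.1) = 0.316227766017
Throughput (bytes/s) = 1000 / (0.05 * 0.316227766017) = 63245.5532
Throughput (kbps) = 63245.5532 * 8 / 1000 = 505.964426 -> 505.96 kbps (2 dp)

505.96


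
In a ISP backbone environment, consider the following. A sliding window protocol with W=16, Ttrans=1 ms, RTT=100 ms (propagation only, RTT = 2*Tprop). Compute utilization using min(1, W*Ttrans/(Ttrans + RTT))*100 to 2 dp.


Given: W = 16, Ttrans = 1 ms, RTT = 100 ms (= 2 * Tprop, Tprop = 50 ms)
Cycle time = Ttrans + RTT = 1 + 100 = 101 ms (first packet sent until its ACK returns)
W * Ttrans = 16 * 1 = 16 ms of sending per cycle
W * Ttrans / (Ttrans + RTT) = 16 / 101 = 0.158416
U = min(1, 0.158416) = 0.158416
U% = 15.84%

15.84


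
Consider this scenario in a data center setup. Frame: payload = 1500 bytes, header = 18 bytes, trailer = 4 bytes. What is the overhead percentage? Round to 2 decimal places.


Given: payload = 1500 B, header = 18 B, trailer = 4 B
Overhead bytes = header + trailer = 18 + 4 = 22
Total frame = payload + overhead = 1500 + 22 = 1522
Overhead % = 22 / 1522 * 100 = 1.4455% -> 1.45% (2 dp)

1.45


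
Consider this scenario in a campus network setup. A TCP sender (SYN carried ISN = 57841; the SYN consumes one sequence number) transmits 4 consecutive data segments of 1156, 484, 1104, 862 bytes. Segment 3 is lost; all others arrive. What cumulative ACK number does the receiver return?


SYN uses sequence number 57841; first data byte = ISN + 1 = 57842.
Segment 1: SEQ = 57842, len = 1156 B, covers [57842, 58997]
Segment 2: SEQ = 58998, len = 484 B, covers [58998, 59481]
Segment 3: SEQ = 59482, len = 1104 B, covers [59482, 60585] [LOST]
Segment 4: SEQ = 60586, len = 862 B, covers [60586, 61447]
In-order data received: bytes [57842, 59481] (segments 1..2).
Segment 3 missing -> gap begins at byte 59482; later segments buffered out of order.
Cumulative ACK = next expected in-order byte = 57842 + 1156 + 484 = 59482

59482


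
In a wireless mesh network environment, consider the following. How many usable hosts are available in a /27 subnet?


Given: subnet mask /27
Host bits = 32 - 27 = 5
Total addresses = 2^5 = 32
Usable hosts = 32 - 2 (network + broadcast) = 30

30


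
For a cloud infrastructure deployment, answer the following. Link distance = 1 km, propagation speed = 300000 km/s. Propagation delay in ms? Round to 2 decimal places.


Given: distance = 1 km, speed = 300000 km/s
Delay = distance / speed = 1 / 300000 seconds
Delay in ms = 1 * 1000 / 300000
Delay = 0.0033 ms
Rounded to 2 dp = 0.00 ms

0.00


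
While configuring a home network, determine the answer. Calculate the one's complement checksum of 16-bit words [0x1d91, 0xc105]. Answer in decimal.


Given words: [0x1d91, 0xc105]
Step 1: Sum all words
Raw sum = 7569 + 49413 = 56982
One's complement = ~56982 & 0xFFFF = 8553

8553


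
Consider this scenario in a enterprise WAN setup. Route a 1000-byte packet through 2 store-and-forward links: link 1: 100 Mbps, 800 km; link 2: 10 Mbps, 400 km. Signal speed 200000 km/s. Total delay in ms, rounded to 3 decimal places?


Packet = 1000 bytes = 8000 bits. Store-and-forward: sum (t_trans + t_prop) per link.
Link 1: t_trans = 8000/(100*10^6) s = 0.0800 ms; t_prop = 800/200000 s = 4.0000 ms; subtotal = 4.0800 ms
Link 2: t_trans = 8000/(10*10^6) s = 0.8000 ms; t_prop = 400/200000 s = 2.0000 ms; subtotal = 2.8000 ms
End-to-end = 4.0800 + 2.8000 = 6.8800 ms -> 6.880 ms (3 dp)

6.880


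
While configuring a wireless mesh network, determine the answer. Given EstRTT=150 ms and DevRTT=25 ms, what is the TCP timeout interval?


Given: EstRTT = 150 ms, DevRTT = 25 ms
Timeout = EstRTT + 4 * DevRTT
4 * DevRTT = 4 * 25 = 100
Timeout = 150 + 100 = 250 ms

250


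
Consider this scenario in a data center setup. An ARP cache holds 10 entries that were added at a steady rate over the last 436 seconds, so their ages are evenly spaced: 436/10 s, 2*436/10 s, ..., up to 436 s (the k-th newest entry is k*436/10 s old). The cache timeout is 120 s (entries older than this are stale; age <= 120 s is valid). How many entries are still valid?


Ages are k * 436/10 s for k = 1..10 (spacing = 43.6000 s).
Entry k is valid iff k * 436/10 <= 120 iff k <= 10 * 120 / 436 = 2.7523
n_valid = floor(2.7523) = 2
(n_stale = 10 - 2 = 8)

2


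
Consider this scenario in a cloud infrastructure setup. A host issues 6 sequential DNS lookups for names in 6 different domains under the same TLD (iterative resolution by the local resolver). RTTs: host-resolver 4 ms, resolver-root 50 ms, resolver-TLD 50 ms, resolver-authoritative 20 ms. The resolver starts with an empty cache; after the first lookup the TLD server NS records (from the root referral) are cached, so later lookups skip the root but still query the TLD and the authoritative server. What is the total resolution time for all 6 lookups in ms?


Lookup 1 (cold cache): local + root + TLD + auth = 4 + 50 + 50 + 20 = 124 ms
Lookups 2..6 (TLD NS cached -> skip root; new domain -> still ask TLD and auth): local + TLD + auth = 4 + 50 + 20 = 74 ms each
Remaining 5 lookups: 5 * 74 = 370 ms
Total = 124 + 370 = 494 ms

494


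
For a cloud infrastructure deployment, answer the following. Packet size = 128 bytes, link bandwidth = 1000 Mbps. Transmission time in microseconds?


Given: packet = 128 bytes, bandwidth = 1000 Mbps
Packet in bits = 128 * 8 = 1024 bits
Bandwidth = 1000 * 10^6 = 1000000000 bps
Time = 1024 / 1000000000 seconds
Time in us = 1024 * 10^6 / 1000000000 = 1.024

1.024


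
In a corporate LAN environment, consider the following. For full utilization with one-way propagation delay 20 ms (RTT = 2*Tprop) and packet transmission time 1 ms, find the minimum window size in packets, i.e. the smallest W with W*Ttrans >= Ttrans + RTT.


Given: Ttrans = 1 ms, RTT = 40 ms (= 2 * Tprop, Tprop = 20 ms)
Time until first ACK returns = Ttrans + RTT = 1 + 40 = 41 ms
Need W * Ttrans >= Ttrans + RTT  ->  W >= (Ttrans + RTT) / Ttrans
(Ttrans + RTT) / Ttrans = 41 / 1 = 41
W_min = ceil(41) = 41

41


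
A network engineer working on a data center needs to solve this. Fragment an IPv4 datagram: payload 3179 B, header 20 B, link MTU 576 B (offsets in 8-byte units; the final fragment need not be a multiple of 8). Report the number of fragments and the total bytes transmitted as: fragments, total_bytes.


Max data per non-final fragment = floor((MTU - header)/8)*8 = floor((576 - 20)/8)*8 = floor(556/8)*8 = 552 B
Final fragment needs no 8-byte alignment: it can carry up to MTU - header = 556 B
Non-final fragments needed = ceil((payload - 556) / 552) = ceil(2623/552) = ceil(4.7518) = 5
Number of fragments = 5 + 1 = 6
Fragment sizes (data): 5 * 552 B + 419 B (last, 419 <= 556 OK)
Total bytes sent = payload + n_frags * header = 3179 + 6*20 = 3179 + 120 = 3299 B

6, 3299


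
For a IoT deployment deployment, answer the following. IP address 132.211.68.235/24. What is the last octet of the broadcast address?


Given: IP = 132.211.68.235, prefix = /24
Host bits = 32 - 24 = 8
Network last octet = 235 AND mask = 0
Host part size = 2^8 - 1 = 255
Broadcast last octet = 0 OR 255 = 255

255


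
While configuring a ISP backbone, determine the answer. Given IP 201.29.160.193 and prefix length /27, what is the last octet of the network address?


Given: IP = 201.29.160.193, prefix = /27
Subnet mask = 255.255.255.224
Last octet of IP: 193
Last octet of mask: 224
Network last octet = 193 AND 224 = 192

192


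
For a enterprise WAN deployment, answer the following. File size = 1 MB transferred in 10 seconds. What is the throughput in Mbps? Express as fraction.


Given: file = 1 MB, time = 10 s
File in Mb = 1 * 8 = 8 Mb
Throughput = 8 / 10 Mbps
Throughput = 4/5 Mbps

4/5


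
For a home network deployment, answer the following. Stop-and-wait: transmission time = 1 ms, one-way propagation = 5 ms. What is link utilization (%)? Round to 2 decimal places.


Given: Ttrans = 1 ms, Tprop = 5 ms
RTT = 2 * Tprop = 2 * 5 = 10 ms
U = Ttrans / (Ttrans + RTT)
U = 1 / (1 + 10)
U = 1 / 11 = 0.090909
U% = 9.09%

9.09


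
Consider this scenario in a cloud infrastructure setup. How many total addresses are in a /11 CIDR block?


Given: CIDR prefix /11
Host bits = 32 - 11 = 21
Total addresses = 2^21 = 2097152

2097152


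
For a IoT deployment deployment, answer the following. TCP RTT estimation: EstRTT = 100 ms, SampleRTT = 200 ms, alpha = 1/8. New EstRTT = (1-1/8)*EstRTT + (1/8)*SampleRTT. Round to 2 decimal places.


Given: EstRTT = 100 ms, SampleRTT = 200 ms, alpha = 1/8
New EstRTT = (1 - alpha) * EstRTT + alpha * SampleRTT
(7/8) * 100 = 87.5
(1/8) * 200 = 25
New EstRTT = 87.5 + 25 = 112.5 ms -> 112.50 ms (2 dp)

112.50


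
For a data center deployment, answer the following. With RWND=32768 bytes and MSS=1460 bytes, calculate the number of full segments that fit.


Given: RWND = 32768 bytes, MSS = 1460 bytes
Full segments = floor(RWND / MSS)
Full segments = floor(32768 / 1460)
Full segments = floor(22.4438) = 22

22


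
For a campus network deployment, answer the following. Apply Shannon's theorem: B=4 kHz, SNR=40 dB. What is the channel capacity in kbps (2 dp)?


Given: B = 4 kHz, SNR = 40 dB
SNR linear = 10^(40/10) = 10000
1 + SNR = 10001
log2(10001) = 13.2878566418
C = 4 * 1000 * 13.2878566418 = 53151.4266 bps
C = 53.151427 kbps -> 53.15 kbps (2 dp)

53.15


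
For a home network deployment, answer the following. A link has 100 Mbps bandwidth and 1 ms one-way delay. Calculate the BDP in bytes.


Given: bandwidth = 100 Mbps, delay = 1 ms
BDP in bits = 100 * 10^6 * 1 / 1000
BDP in bits = 100000
BDP in bytes = 100000 / 8 = 12500

12500


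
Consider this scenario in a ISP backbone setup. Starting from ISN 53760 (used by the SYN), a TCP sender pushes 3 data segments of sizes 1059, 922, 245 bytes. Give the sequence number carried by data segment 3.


The SYN occupies sequence number ISN = 53760, so the first data byte is ISN + 1 = 53761.
SEQ of data segment i = (ISN + 1) + sum of payload sizes of segments 1..i-1.
Segment 1: SEQ = 53761, payload = 1059 bytes
Segment 2: SEQ = 54820, payload = 922 bytes
Segment 3: SEQ = 55742, payload = 245 bytes
SEQ of segment 3 = 53761 + 1059 + 922 = 55742

55742


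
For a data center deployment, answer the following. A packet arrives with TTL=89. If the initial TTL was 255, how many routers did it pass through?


Given: initial TTL = 255, received TTL = 89
Hops = initial TTL - received TTL
Hops = 255 - 89 = 166

166
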